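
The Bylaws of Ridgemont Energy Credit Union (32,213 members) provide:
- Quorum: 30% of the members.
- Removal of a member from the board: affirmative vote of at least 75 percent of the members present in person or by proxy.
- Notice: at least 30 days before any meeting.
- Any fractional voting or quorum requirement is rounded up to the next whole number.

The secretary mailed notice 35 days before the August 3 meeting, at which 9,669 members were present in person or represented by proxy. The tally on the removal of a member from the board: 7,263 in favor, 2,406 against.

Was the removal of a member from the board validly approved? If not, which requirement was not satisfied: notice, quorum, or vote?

Valid — all requirements satisfied.

Notice: 35 days given; 30 required. Satisfied.
Quorum: 30% of 32,213 = 9,663.90, rounded up to 9,664; 9,669 present. Satisfied.
Vote: requires three-fourths of those present (9,669); 3/4 of 9669 = 7251.75, rounded up to 7252, so 7,252 needed; 7,263 in favor. Satisfied.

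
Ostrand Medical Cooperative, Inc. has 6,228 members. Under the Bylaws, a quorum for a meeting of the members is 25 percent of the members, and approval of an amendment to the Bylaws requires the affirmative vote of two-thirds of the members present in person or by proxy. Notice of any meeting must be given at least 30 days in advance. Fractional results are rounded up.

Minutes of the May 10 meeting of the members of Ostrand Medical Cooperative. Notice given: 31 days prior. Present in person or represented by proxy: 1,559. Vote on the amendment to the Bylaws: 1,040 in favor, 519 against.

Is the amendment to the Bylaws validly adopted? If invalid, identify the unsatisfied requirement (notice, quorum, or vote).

Notice: 31 days given; 30 required. Satisfied.
Quorum: 25% of 6,228 = 1,557; 1,559 present. Satisfied.
Vote: requires two-thirds of those present (1,559); 2/3 of 1559 = 1039.33, rounded up to 1040, so 1,040 needed; 1,040 in favor. Satisfied.

Valid — all requirements satisfied.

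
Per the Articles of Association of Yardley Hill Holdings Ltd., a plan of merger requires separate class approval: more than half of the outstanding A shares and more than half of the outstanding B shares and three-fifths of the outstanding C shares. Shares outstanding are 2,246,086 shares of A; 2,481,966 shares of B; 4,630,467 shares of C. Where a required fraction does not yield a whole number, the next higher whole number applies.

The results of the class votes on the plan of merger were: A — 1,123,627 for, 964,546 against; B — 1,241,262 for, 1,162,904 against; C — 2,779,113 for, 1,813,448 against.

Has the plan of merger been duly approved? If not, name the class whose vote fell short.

Approved — every class gave the required vote.

A: a majority of 2246086 is 1123044; 1,123,044 required, 1,123,627 in favor — approved.
B: a majority of 2481966 is 1240984; 1,240,984 required, 1,241,262 in favor — approved.
C: 3/5 of 4630467 = 2778280.20, rounded up to 2778281; 2,778,281 required, 2,779,113 in favor — approved.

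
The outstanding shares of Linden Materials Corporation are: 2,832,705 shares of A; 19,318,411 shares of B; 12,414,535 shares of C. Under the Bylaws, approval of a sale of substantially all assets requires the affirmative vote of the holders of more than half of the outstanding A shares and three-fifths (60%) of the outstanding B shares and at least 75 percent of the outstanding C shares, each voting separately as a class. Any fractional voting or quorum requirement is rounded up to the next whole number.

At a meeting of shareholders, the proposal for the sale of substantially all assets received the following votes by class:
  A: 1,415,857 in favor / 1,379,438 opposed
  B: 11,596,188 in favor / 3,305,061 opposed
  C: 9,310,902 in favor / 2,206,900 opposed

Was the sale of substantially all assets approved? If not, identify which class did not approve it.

Not approved — the A shares did not give the required vote.

A: a majority of 2832705 is 1416353; 1,416,353 required, 1,415,857 in favor — not approved.
B: 3/5 of 19318411 = 11591046.60, rounded up to 11591047; 11,591,047 required, 11,596,188 in favor — approved.
C: 3/4 of 12414535 = 9310901.25, rounded up to 9310902; 9,310,902 required, 9,310,902 in favor — approved.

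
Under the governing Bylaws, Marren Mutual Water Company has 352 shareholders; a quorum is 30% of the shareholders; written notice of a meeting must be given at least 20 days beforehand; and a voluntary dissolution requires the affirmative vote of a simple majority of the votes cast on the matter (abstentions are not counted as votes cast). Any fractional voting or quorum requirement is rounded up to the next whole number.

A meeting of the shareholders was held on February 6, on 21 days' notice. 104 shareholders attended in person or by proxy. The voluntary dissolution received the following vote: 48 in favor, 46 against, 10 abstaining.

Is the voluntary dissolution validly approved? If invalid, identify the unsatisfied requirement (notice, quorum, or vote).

Invalid — quorum requirement not satisfied.

Notice: 21 days given; 20 required. Satisfied.
Quorum: 30% of 352 = 105.60, rounded up to 106; 104 present. Not satisfied.
Vote: requires a majority of the votes cast (104 − 10 abstaining = 94); a majority of 94 is 48, so 48 needed; 48 in favor. Satisfied.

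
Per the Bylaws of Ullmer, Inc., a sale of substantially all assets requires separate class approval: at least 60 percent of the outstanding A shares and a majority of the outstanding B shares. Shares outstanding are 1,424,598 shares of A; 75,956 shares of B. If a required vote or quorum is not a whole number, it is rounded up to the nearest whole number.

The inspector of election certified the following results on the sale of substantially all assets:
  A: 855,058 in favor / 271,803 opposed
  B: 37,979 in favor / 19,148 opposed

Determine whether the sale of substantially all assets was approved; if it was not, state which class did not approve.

A: 3/5 of 1424598 = 854758.80, rounded up to 854759; 854,759 required, 855,058 in favor — approved.
B: a majority of 75956 is 37979; 37,979 required, 37,979 in favor — approved.

Approved — every class gave the required vote.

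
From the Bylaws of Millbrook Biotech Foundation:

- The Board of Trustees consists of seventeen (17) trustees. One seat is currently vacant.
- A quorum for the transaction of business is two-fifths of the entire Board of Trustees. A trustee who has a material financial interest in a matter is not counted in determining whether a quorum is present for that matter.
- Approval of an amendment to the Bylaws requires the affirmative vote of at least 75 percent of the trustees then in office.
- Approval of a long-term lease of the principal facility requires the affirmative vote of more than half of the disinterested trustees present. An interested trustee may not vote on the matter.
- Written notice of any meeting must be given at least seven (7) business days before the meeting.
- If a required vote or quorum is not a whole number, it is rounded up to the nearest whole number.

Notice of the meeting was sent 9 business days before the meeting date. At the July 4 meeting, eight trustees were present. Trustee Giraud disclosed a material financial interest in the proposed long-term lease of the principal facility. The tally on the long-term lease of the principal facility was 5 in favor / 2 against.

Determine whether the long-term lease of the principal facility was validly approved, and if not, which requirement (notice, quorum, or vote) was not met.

Valid — all requirements satisfied.

Notice: 9 business days given; 7 required (9 ≥ 7). Satisfied.
Quorum: 8 present, but the 1 interested trustee does not count, leaving 7. Quorum is 7. Satisfied.
Vote: the long-term lease of the principal facility requires a majority of the disinterested trustees present (8 − 1 = 7). A majority of 7 is 4, so 4 affirmative votes are needed; 5 voted in favor. Satisfied.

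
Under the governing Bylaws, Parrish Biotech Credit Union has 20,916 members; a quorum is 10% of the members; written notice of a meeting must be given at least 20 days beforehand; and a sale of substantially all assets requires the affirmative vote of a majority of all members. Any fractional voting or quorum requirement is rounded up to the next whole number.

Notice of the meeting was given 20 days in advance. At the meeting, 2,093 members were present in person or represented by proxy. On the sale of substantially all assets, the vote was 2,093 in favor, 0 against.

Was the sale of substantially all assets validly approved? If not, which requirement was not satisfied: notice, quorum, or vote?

Invalid — vote requirement not satisfied.

Notice: 20 days given; 20 required. Satisfied.
Quorum: 10% of 20,916 = 2,091.60, rounded up to 2,092; 2,093 present. Satisfied.
Vote: requires a majority of all members (20,916); a majority of 20916 is 10459, so 10,459 needed; 2,093 in favor. Not satisfied.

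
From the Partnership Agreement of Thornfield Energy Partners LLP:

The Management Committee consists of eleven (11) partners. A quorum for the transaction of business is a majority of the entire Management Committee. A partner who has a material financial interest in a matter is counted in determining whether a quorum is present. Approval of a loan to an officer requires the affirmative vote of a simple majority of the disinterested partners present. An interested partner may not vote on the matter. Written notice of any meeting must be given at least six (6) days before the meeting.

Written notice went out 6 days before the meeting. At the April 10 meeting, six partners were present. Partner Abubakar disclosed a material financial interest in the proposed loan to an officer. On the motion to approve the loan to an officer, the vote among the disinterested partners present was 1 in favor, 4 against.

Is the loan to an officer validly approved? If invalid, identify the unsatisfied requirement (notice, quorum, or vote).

Notice: 6 days given; 6 required (6 ≥ 6). Satisfied.
Quorum: 6 present (interested partners count toward quorum); quorum is 6. Satisfied.
Vote: the loan to an officer requires a majority of the disinterested partners present (6 − 1 = 5). A majority of 5 is 3, so 3 affirmative votes are needed; 1 voted in favor. Not satisfied.

Invalid — vote requirement not satisfied.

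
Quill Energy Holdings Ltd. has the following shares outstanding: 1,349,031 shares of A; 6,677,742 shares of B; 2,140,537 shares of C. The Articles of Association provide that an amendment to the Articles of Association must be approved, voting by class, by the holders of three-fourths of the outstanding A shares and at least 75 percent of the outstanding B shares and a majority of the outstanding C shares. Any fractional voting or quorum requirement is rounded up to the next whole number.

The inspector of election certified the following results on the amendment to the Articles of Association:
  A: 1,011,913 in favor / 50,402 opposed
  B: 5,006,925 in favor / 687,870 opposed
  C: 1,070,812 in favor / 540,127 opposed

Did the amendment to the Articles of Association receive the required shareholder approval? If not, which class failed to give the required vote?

Not approved — the B shares did not give the required vote.

A: 3/4 of 1349031 = 1011773.25, rounded up to 1011774; 1,011,774 required, 1,011,913 in favor — approved.
B: 3/4 of 6677742 = 5008306.50, rounded up to 5008307; 5,008,307 required, 5,006,925 in favor — not approved.
C: a majority of 2140537 is 1070269; 1,070,269 required, 1,070,812 in favor — approved.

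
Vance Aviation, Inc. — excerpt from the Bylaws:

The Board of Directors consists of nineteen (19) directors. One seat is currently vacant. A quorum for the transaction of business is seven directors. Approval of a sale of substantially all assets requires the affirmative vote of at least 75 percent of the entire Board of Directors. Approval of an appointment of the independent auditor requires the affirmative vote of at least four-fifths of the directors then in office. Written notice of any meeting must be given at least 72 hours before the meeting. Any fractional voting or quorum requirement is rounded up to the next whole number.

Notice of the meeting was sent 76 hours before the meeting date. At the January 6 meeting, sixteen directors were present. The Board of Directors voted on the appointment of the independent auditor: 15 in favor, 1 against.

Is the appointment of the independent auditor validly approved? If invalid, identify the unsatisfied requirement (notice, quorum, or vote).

Notice: 76 hours given; 72 required (76 ≥ 72). Satisfied.
Quorum: 16 present; quorum is 7. Satisfied.
Vote: the appointment of the independent auditor requires four-fifths of the directors then in office (18). 4/5 of 18 = 14.40, rounded up to 15, so 15 affirmative votes are needed; 15 voted in favor. Satisfied.

Valid — all requirements satisfied.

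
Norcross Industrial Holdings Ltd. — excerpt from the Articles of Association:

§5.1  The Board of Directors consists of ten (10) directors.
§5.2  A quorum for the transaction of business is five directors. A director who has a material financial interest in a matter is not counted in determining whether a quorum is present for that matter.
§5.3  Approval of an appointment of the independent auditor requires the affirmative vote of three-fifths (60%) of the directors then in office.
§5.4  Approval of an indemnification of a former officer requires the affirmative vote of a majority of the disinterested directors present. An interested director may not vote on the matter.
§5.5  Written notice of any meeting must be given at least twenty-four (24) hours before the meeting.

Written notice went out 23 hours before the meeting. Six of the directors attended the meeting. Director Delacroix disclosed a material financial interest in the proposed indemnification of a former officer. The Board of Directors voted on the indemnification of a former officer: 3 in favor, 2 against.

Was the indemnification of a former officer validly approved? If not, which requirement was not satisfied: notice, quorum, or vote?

Notice: 23 hours given; 24 required (23 < 24). Not satisfied.
Quorum: 6 present, but the 1 interested director does not count, leaving 5. Quorum is 5. Satisfied.
Vote: the indemnification of a former officer requires a majority of the disinterested directors present (6 − 1 = 5). A majority of 5 is 3, so 3 affirmative votes are needed; 3 voted in favor. Satisfied.

Invalid — notice requirement not satisfied.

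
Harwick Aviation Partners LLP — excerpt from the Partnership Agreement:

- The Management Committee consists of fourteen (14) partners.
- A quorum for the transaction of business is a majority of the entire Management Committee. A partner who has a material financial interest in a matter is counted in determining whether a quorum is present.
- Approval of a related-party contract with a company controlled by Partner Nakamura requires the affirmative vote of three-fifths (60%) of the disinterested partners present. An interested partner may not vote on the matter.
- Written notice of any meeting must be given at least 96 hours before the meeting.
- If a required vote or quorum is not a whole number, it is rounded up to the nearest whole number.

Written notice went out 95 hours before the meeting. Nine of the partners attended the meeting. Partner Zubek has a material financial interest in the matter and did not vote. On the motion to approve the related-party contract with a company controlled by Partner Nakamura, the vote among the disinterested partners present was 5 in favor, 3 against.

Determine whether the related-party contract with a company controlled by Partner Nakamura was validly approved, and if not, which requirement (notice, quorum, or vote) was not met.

Notice: 95 hours given; 96 required (95 < 96). Not satisfied.
Quorum: 9 present (interested partners count toward quorum); quorum is 8. Satisfied.
Vote: the related-party contract with a company controlled by Partner Nakamura requires three-fifths of the disinterested partners present (9 − 1 = 8). 3/5 of 8 = 4.80, rounded up to 5, so 5 affirmative votes are needed; 5 voted in favor. Satisfied.

Invalid — notice requirement not satisfied.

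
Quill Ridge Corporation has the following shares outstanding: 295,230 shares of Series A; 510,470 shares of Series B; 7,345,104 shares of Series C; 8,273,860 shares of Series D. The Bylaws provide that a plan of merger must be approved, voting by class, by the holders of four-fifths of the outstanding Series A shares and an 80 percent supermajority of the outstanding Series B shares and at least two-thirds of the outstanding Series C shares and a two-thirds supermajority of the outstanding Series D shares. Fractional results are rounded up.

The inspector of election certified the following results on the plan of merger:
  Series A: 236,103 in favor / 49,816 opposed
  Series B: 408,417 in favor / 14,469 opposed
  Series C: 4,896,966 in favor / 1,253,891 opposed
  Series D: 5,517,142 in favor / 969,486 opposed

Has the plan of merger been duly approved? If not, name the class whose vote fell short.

Not approved — the Series A shares did not give the required vote.

Series A: 4/5 of 295230 = 236184; 236,184 required, 236,103 in favor — not approved.
Series B: 4/5 of 510470 = 408376; 408,376 required, 408,417 in favor — approved.
Series C: 2/3 of 7345104 = 4896736; 4,896,736 required, 4,896,966 in favor — approved.
Series D: 2/3 of 8273860 = 5515906.67, rounded up to 5515907; 5,515,907 required, 5,517,142 in favor — approved.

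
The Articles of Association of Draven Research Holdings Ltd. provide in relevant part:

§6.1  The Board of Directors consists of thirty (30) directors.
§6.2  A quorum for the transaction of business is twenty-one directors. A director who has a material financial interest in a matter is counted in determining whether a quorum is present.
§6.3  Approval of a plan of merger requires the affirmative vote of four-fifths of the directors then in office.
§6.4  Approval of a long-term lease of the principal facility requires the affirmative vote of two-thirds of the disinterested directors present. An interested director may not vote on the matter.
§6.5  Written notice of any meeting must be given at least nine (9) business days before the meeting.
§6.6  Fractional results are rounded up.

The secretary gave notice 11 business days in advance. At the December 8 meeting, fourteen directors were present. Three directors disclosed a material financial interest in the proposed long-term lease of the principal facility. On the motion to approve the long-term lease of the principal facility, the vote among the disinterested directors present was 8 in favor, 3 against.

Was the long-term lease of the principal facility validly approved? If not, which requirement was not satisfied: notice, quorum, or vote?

Notice: 11 business days given; 9 required (11 ≥ 9). Satisfied.
Quorum: 14 present (interested directors count toward quorum); quorum is 21. Not satisfied.
Vote: the long-term lease of the principal facility requires two-thirds of the disinterested directors present (14 − 3 = 11). 2/3 of 11 = 7.33, rounded up to 8, so 8 affirmative votes are needed; 8 voted in favor. Satisfied. (Moot — without a quorum no business can be validly transacted.)

Invalid — quorum requirement not satisfied.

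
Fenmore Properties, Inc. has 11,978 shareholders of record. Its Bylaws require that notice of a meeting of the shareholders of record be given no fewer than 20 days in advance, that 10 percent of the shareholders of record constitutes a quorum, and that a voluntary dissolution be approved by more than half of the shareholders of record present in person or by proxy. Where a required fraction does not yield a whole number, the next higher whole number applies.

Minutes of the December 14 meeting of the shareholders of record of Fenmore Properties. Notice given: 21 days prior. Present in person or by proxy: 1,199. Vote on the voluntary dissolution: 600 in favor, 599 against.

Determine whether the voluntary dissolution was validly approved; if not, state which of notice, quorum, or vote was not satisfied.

Notice: 21 days given; 20 required. Satisfied.
Quorum: 10% of 11,978 = 1,197.80, rounded up to 1,198; 1,199 present. Satisfied.
Vote: requires a majority of those present (1,199); a majority of 1199 is 600, so 600 needed; 600 in favor. Satisfied.

Valid — all requirements satisfied.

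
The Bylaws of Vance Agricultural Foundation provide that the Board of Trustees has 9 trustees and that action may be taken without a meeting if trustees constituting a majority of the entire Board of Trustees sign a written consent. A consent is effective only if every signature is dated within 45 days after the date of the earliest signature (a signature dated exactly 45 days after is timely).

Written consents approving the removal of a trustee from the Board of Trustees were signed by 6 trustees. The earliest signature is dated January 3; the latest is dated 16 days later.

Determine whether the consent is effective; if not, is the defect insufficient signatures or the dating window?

Signatures required: a majority of 9 — a majority of 9 is 5, so 5 needed; 6 signed. Sufficient.
Dating window: the latest signature is 16 days after the earliest; the limit is 45 days. Within the window.

Effective — both the signature and dating-window requirements are satisfied.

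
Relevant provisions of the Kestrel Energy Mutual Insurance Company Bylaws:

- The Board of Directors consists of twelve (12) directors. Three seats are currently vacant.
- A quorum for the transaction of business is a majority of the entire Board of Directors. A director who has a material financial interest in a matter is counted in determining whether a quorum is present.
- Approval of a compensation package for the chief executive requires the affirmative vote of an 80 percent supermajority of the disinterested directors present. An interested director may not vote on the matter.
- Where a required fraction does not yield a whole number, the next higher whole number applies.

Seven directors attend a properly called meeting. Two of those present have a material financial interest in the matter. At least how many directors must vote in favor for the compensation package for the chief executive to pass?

The compensation package for the chief executive requires four-fifths of the disinterested directors present (7 − 2 = 5).
4/5 of 5 = 4.

4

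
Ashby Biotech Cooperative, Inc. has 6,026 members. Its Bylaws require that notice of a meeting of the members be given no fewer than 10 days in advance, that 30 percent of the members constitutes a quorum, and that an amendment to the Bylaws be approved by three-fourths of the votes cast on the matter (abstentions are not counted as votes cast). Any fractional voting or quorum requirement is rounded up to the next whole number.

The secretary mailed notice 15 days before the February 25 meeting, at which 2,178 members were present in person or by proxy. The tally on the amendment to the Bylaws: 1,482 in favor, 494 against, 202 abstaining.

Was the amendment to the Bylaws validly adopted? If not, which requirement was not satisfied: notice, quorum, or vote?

Notice: 15 days given; 10 required. Satisfied.
Quorum: 30% of 6,026 = 1,807.80, rounded up to 1,808; 2,178 present. Satisfied.
Vote: requires three-fourths of the votes cast (2,178 − 202 abstaining = 1,976); 3/4 of 1976 = 1482, so 1,482 needed; 1,482 in favor. Satisfied.

Valid — all requirements satisfied.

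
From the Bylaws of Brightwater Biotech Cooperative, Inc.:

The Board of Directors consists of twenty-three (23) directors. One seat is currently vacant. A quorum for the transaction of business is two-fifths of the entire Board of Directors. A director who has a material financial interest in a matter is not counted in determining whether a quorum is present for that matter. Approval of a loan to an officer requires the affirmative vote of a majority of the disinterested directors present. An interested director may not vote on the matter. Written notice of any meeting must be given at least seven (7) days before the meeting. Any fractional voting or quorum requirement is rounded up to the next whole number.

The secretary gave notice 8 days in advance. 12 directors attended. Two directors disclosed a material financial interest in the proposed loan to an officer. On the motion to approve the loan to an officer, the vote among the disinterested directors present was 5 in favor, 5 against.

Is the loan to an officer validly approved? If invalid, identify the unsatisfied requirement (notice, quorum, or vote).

Notice: 8 days given; 7 required (8 ≥ 7). Satisfied.
Quorum: 12 present, but the 2 interested directors do not count, leaving 10. Quorum is 10. Satisfied.
Vote: the loan to an officer requires a majority of the disinterested directors present (12 − 2 = 10). A majority of 10 is 6, so 6 affirmative votes are needed; 5 voted in favor. Not satisfied.

Invalid — vote requirement not satisfied.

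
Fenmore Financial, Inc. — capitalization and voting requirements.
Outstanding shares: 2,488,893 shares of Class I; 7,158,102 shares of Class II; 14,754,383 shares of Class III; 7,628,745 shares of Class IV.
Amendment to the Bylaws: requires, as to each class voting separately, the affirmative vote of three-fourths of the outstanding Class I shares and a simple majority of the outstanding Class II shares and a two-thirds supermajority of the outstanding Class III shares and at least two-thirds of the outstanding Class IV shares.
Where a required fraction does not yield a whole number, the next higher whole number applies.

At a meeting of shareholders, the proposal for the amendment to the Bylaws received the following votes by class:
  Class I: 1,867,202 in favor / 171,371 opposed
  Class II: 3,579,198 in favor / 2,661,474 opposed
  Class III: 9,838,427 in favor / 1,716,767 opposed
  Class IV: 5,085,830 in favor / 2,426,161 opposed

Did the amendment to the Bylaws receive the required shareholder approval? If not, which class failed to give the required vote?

Class I: 3/4 of 2488893 = 1866669.75, rounded up to 1866670; 1,866,670 required, 1,867,202 in favor — approved.
Class II: a majority of 7158102 is 3579052; 3,579,052 required, 3,579,198 in favor — approved.
Class III: 2/3 of 14754383 = 9836255.33, rounded up to 9836256; 9,836,256 required, 9,838,427 in favor — approved.
Class IV: 2/3 of 7628745 = 5085830; 5,085,830 required, 5,085,830 in favor — approved.

Approved — every class gave the required vote.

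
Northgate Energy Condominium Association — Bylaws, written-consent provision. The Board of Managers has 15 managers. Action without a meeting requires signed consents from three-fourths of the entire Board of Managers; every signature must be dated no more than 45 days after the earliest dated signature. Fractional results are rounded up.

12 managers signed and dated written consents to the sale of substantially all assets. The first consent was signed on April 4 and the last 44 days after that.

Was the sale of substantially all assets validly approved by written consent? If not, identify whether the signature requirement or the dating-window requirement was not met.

Signatures required: three-fourths of 15 — 3/4 of 15 = 11.25, rounded up to 12, so 12 needed; 12 signed. Sufficient.
Dating window: the latest signature is 44 days after the earliest; the limit is 45 days. Within the window.

Effective — both the signature and dating-window requirements are satisfied.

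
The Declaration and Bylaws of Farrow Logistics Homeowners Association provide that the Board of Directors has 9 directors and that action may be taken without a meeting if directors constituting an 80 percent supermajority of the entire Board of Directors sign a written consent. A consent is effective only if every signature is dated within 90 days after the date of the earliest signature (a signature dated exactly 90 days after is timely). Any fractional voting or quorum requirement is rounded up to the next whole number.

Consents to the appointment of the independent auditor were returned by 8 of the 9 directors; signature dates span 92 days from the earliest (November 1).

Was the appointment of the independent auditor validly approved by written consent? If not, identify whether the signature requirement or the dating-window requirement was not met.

Not effective — dating-window requirement not satisfied.

Signatures required: an 80 percent supermajority of 9 — 4/5 of 9 = 7.20, rounded up to 8, so 8 needed; 8 signed. Sufficient.
Dating window: the latest signature is 92 days after the earliest; the limit is 90 days. Outside the window.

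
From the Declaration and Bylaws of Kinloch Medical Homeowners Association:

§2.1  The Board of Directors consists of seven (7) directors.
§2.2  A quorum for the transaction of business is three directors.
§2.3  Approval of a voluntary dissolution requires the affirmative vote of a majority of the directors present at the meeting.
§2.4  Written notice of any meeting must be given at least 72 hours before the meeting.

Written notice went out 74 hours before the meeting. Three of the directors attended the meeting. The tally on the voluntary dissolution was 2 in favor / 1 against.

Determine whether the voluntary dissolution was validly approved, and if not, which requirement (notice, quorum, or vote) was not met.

Notice: 74 hours given; 72 required (74 ≥ 72). Satisfied.
Quorum: 3 present; quorum is 3. Satisfied.
Vote: the voluntary dissolution requires a majority of the directors present (3). A majority of 3 is 2, so 2 affirmative votes are needed; 2 voted in favor. Satisfied.

Valid — all requirements satisfied.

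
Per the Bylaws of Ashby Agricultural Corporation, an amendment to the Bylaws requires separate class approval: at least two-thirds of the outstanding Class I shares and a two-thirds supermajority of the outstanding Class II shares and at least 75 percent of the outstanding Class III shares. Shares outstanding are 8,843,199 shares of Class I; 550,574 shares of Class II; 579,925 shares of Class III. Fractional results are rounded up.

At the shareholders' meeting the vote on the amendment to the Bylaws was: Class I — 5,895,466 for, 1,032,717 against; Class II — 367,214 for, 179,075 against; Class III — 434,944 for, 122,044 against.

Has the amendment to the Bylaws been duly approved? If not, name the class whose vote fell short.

Class I: 2/3 of 8843199 = 5895466; 5,895,466 required, 5,895,466 in favor — approved.
Class II: 2/3 of 550574 = 367049.33, rounded up to 367050; 367,050 required, 367,214 in favor — approved.
Class III: 3/4 of 579925 = 434943.75, rounded up to 434944; 434,944 required, 434,944 in favor — approved.

Approved — every class gave the required vote.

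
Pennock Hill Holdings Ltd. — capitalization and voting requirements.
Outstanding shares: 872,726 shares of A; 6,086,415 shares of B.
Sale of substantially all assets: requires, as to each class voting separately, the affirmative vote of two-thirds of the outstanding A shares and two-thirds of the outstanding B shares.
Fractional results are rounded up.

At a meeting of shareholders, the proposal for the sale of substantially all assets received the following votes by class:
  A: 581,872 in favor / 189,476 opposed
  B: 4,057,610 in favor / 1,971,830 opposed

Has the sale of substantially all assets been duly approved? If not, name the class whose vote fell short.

Approved — every class gave the required vote.

A: 2/3 of 872726 = 581817.33, rounded up to 581818; 581,818 required, 581,872 in favor — approved.
B: 2/3 of 6086415 = 4057610; 4,057,610 required, 4,057,610 in favor — approved.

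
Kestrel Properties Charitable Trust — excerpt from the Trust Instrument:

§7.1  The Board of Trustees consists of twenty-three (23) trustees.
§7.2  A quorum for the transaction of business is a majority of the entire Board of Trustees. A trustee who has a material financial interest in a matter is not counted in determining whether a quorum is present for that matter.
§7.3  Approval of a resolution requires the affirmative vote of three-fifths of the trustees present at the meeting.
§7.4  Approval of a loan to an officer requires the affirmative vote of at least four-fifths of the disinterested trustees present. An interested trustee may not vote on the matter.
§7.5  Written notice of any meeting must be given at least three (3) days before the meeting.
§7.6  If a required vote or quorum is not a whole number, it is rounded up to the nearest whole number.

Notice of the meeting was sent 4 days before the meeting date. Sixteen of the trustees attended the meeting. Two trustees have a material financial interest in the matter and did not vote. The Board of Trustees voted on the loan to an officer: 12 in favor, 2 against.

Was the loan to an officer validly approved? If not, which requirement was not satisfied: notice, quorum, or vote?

Valid — all requirements satisfied.

Notice: 4 days given; 3 required (4 ≥ 3). Satisfied.
Quorum: 16 present, but the 2 interested trustees do not count, leaving 14. Quorum is 12. Satisfied.
Vote: the loan to an officer requires four-fifths of the disinterested trustees present (16 − 2 = 14). 4/5 of 14 = 11.20, rounded up to 12, so 12 affirmative votes are needed; 12 voted in favor. Satisfied.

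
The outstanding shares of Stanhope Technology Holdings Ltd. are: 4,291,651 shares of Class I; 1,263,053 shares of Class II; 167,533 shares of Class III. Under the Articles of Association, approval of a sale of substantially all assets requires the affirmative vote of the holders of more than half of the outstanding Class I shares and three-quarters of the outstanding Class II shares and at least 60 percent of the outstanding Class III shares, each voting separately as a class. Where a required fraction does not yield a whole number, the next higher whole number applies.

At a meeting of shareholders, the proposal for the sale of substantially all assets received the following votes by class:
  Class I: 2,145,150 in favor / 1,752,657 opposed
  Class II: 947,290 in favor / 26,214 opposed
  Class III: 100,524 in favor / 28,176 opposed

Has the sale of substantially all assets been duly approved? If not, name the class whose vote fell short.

Class I: a majority of 4291651 is 2145826; 2,145,826 required, 2,145,150 in favor — not approved.
Class II: 3/4 of 1263053 = 947289.75, rounded up to 947290; 947,290 required, 947,290 in favor — approved.
Class III: 3/5 of 167533 = 100519.80, rounded up to 100520; 100,520 required, 100,524 in favor — approved.

Not approved — the Class I shares did not give the required vote.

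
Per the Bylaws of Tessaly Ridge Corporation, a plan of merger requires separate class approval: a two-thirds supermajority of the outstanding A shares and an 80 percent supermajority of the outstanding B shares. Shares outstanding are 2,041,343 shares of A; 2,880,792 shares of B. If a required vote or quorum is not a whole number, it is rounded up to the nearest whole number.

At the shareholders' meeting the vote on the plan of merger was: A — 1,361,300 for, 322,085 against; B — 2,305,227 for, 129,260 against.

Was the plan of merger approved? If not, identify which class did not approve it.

A: 2/3 of 2041343 = 1360895.33, rounded up to 1360896; 1,360,896 required, 1,361,300 in favor — approved.
B: 4/5 of 2880792 = 2304633.60, rounded up to 2304634; 2,304,634 required, 2,305,227 in favor — approved.

Approved — every class gave the required vote.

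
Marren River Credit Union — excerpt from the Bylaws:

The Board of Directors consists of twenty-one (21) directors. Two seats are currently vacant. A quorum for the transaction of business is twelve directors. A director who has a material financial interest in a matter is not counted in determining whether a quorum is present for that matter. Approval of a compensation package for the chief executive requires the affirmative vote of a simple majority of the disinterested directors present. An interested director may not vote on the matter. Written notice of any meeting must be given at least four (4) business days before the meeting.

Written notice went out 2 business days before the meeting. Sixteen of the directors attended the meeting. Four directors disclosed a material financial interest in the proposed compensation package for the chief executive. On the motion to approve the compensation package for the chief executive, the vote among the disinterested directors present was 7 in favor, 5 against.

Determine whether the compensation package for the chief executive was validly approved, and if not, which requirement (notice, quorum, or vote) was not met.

Notice: 2 business days given; 4 required (2 < 4). Not satisfied.
Quorum: 16 present, but the 4 interested directors do not count, leaving 12. Quorum is 12. Satisfied.
Vote: the compensation package for the chief executive requires a majority of the disinterested directors present (16 − 4 = 12). A majority of 12 is 7, so 7 affirmative votes are needed; 7 voted in favor. Satisfied.

Invalid — notice requirement not satisfied.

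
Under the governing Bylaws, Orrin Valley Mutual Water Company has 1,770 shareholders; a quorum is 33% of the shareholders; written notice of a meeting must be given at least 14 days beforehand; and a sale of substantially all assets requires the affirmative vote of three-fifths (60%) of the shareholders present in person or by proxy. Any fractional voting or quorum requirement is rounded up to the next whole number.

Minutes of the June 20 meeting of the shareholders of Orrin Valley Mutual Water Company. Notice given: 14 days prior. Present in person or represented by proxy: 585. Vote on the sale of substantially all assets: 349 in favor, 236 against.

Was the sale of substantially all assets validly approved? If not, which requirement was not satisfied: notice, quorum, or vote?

Notice: 14 days given; 14 required. Satisfied.
Quorum: 33% of 1,770 = 584.10, rounded up to 585; 585 present. Satisfied.
Vote: requires three-fifths of those present (585); 3/5 of 585 = 351, so 351 needed; 349 in favor. Not satisfied.

Invalid — vote requirement not satisfied.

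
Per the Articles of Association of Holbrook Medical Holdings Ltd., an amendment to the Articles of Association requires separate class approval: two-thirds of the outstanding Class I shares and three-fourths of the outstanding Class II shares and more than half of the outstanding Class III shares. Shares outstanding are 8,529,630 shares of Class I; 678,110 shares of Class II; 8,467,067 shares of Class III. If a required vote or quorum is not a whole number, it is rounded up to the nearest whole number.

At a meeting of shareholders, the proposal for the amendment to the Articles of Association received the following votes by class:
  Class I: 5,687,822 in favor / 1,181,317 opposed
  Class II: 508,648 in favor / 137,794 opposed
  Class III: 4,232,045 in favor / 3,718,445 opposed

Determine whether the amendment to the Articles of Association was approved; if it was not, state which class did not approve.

Not approved — the Class III shares did not give the required vote.

Class I: 2/3 of 8529630 = 5686420; 5,686,420 required, 5,687,822 in favor — approved.
Class II: 3/4 of 678110 = 508582.50, rounded up to 508583; 508,583 required, 508,648 in favor — approved.
Class III: a majority of 8467067 is 4233534; 4,233,534 required, 4,232,045 in favor — not approved.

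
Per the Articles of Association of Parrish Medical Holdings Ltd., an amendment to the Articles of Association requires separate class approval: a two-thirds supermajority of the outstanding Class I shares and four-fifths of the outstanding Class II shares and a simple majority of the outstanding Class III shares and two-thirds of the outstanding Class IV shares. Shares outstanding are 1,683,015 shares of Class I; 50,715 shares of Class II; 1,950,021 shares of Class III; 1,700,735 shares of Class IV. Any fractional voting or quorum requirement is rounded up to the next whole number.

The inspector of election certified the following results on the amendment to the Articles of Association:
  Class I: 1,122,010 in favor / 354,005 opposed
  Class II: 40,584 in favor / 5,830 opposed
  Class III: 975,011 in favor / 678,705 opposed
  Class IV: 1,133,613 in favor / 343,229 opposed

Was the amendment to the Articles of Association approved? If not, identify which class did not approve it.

Class I: 2/3 of 1683015 = 1122010; 1,122,010 required, 1,122,010 in favor — approved.
Class II: 4/5 of 50715 = 40572; 40,572 required, 40,584 in favor — approved.
Class III: a majority of 1950021 is 975011; 975,011 required, 975,011 in favor — approved.
Class IV: 2/3 of 1700735 = 1133823.33, rounded up to 1133824; 1,133,824 required, 1,133,613 in favor — not approved.

Not approved — the Class IV shares did not give the required vote.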